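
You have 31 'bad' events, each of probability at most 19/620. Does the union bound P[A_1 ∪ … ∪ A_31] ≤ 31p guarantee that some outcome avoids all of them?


Union bound: P[∪_{i=1}^{31} A_i] ≤ Σ_i P[A_i] ≤ 31·p = 31·(19/620) = 19/20.
Numerically: 19/20 ≈ 0.950000.
Is 19/20 < 1? YES.
Since P[∪ A_i] ≤ 19/20 < 1, the complement has P[∩ A_i^c] ≥ 1 − 19/20 = 1/20 > 0, so some outcome avoids every A_i.

31·p = 19/20 ≈ 0.950000; existence CERTIFIED by the union bound.


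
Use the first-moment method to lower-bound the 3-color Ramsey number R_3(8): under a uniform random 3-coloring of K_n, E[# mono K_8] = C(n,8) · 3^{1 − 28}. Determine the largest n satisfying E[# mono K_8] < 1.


We need C(n, 8) · 3^{1 − 28} < 1, i.e. C(n, 8) < 3^{28 − 1} = 7625597484987.
Check values of n near the boundary:
  n = 155: C(155, 8) = 6876747915675; 6876747915675 < 7625597484987? YES
  n = 156: C(156, 8) = 7248464019225; 7248464019225 < 7625597484987? YES
  n = 157: C(157, 8) = 7637643295425; 7637643295425 < 7625597484987? NO
  n = 158: C(158, 8) = 8044984271181; 8044984271181 < 7625597484987? NO
  n = 159: C(159, 8) = 8471208603429; 8471208603429 < 7625597484987? NO
The largest n with C(n, 8) < 7625597484987 is n = 156 (where E[X] = 805384891025/847288609443 ≈ 0.951). Hence R_3(8) > 156, i.e. R_3(8) ≥ 157.

Largest n = 156; hence R_3(8) > 156.


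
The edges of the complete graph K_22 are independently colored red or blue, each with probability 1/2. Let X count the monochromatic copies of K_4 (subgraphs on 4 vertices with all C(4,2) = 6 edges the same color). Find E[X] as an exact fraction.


Let X = Σ_S X_S over the C(22, 4) = 7315 subsets S of size 4, where X_S = 1 if the K_4 on S is monochromatic.
For a fixed S, the K_4 on S has C(4, 2) = 6 edges. P[all 6 edges red] = (1/2)^6, and likewise for blue, so P[monochromatic] = 2·(1/2)^6 = 2^{1 − 6} = 1/32.
By linearity: E[X] = C(22, 4) · 2^{1 − 6} = 7315 · 1/32 = 7315/32.
Numerically: E[X] ≈ 228.594.

E[X] = C(22,4)·2^(1−C(4,2)) = 7315/32 ≈ 228.594.


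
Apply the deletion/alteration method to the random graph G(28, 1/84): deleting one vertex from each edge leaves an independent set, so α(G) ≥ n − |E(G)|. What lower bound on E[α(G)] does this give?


E[|E(G)|] = C(28, 2)·p = 378 · (1/84) = 9/2.
E[α(G)] ≥ n − E[|E(G)|] = 28 − 9/2 = 47/2.
Numerically: ≈ 23.5000.
(This is only a lower bound; the true E[α(G)] may be larger.)

E[α(G)] ≥ 47/2 ≈ 23.5000.


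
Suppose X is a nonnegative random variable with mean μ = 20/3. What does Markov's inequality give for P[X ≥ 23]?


μ = E[X] = 20/3, a = 23.
Markov: P[X ≥ 23] ≤ μ/a = (20/3)/23 = 20/69.
Numerically: ≈ 0.289855.
(Since a = 23 > μ = 6.666667, the bound 20/69 is < 1 and informative.)

P[X ≥ 23] ≤ 20/69 ≈ 0.289855.


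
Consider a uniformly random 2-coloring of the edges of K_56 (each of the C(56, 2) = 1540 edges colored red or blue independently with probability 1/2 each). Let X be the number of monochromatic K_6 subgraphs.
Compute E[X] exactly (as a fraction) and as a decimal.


Let X = Σ_S X_S over the C(56, 6) = 32468436 subsets S of size 6, where X_S = 1 if the K_6 on S is monochromatic.
For a fixed S, the K_6 on S has C(6, 2) = 15 edges. P[all 15 edges red] = (1/2)^15, and likewise for blue, so P[monochromatic] = 2·(1/2)^15 = 2^{1 − 15} = 1/16384.
Summing: E[X] = C(56, 6) · 2^{1 − 15} = 32468436 · 1/16384 = 8117109/4096.
Numerically: E[X] ≈ 1981.716064.

E[X] = C(56,6)·2^(1−C(6,2)) = 8117109/4096 ≈ 1981.716064.


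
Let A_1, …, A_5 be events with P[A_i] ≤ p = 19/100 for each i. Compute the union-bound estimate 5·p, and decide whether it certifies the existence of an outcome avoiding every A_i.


Union bound: P[∪_{i=1}^{5} A_i] ≤ Σ_i P[A_i] ≤ 5·p = 5·(19/100) = 19/20.
Numerically: 19/20 ≈ 0.95000.
Is 19/20 < 1? YES.
Since P[∪ A_i] ≤ 19/20 < 1, the complement has P[∩ A_i^c] ≥ 1 − 19/20 = 1/20 > 0, so some outcome avoids every A_i.

5·p = 19/20 ≈ 0.95000; existence CERTIFIED by the union bound.


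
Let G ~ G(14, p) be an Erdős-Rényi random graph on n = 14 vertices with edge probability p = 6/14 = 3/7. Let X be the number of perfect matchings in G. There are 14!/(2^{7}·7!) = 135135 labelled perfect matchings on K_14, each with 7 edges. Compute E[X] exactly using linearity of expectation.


K_14 has 14!/(2^{7}·7!) = 135135 labelled perfect matchings.
For each such perfect matching H, let X_H = 1 if all 7 edges of H are present in G. Then P[X_H = 1] = p^{7} = (3/7)^{7} = 2187/823543.
By linearity of expectation: E[X] = Σ_H E[X_H] = 135135 · p^{7} = 135135 · 2187/823543 = 42220035/117649.
Numerically: E[X] ≈ 359.

E[X] = 135135 · (3/7)^{7} = 42220035/117649 ≈ 359.


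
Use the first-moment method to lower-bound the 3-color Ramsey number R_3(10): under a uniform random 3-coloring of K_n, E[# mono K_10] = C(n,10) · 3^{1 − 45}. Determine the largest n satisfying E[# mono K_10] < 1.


We need C(n, 10) · 3^{1 − 45} < 1, i.e. C(n, 10) < 3^{45 − 1} = 984770902183611232881.
Check values of n near the boundary:
  n = 570: C(570, 10) = 921524823451961408691; 921524823451961408691 < 984770902183611232881? YES
  n = 571: C(571, 10) = 937951290893172842001; 937951290893172842001 < 984770902183611232881? YES
  n = 572: C(572, 10) = 954640815642161682606; 954640815642161682606 < 984770902183611232881? YES
  n = 573: C(573, 10) = 971597135635805762226; 971597135635805762226 < 984770902183611232881? YES
  n = 574: C(574, 10) = 988824035203816502691; 988824035203816502691 < 984770902183611232881? NO
  n = 575: C(575, 10) = 1006325345561406175305; 1006325345561406175305 < 984770902183611232881? NO
The largest n with C(n, 10) < 984770902183611232881 is n = 573 (where E[X] = 35985079097622435638/36472996377170786403 ≈ 0.9866). Hence R_3(10) > 573, i.e. R_3(10) ≥ 574.

Largest n = 573; hence R_3(10) > 573.


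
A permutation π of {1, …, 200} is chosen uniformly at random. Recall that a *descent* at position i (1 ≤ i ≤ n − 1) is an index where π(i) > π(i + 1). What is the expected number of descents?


Write X = Σ X_I over i = 1, …, 199, with X_I the indicator of one descent.
There are 199 indicators.
For each fixed i, the pair (π(i), π(i+1)) is a uniformly random ordered pair of distinct values from {1, …, 200}; by symmetry P[π(i) > π(i+1)] = 1/2.
By linearity: E[X] = 199 · (1/2) = (200 − 1) · (1/2) = 199/2 ≈ 99.500000.

E[X] = 199/2 = 99.500000.


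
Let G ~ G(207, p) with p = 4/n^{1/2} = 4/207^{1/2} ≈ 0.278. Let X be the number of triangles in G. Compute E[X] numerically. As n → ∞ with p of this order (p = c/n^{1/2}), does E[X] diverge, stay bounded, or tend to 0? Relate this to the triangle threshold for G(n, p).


Number of potential triangles: C(207, 3) = 1456935.
Each occurs with probability p³ ≈ (0.278)³ ≈ 2.14894e-02.
By linearity: E[X] = C(207, 3)·p³ ≈ 1456935 · 2.14894e-02 ≈ 31308.671.
Since α = 1/2 < 1, p = c/n^{1/2} ≫ 1/n is above the triangle threshold p ~ 1/n. Asymptotically E[X] ~ (c³/6)·n^{3(1−α)} = (4³/6)·n^{1.5} → ∞; triangles are abundant w.h.p.

E[X] ≈ 31308.671; in regime p = Θ(1/n^{1/2}) E[X] diverges (above the triangle threshold p ~ 1/n).


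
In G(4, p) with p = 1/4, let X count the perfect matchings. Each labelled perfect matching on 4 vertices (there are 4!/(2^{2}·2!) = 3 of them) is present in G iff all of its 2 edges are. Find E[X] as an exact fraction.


K_4 has 4!/(2^{2}·2!) = 3 labelled perfect matchings.
For each such perfect matching H, let X_H = 1 if all 2 edges of H are present in G. Then P[X_H = 1] = p^{2} = (1/4)^{2} = 1/16.
By linearity of expectation: E[X] = Σ_H E[X_H] = 3 · p^{2} = 3 · 1/16 = 3/16.
Numerically: E[X] ≈ 0.1875.

E[X] = 3 · (1/4)^{2} = 3/16 ≈ 0.1875.


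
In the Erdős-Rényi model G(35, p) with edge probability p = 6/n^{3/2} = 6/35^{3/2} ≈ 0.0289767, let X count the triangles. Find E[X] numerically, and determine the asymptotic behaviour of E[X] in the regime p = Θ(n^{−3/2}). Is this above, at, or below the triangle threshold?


Number of potential triangles: C(35, 3) = 6545.
Each occurs with probability p³ ≈ (0.0289767)³ ≈ 2.43303049e-05.
By linearity: E[X] = C(35, 3)·p³ ≈ 6545 · 2.43303049e-05 ≈ 0.159242.
Since α = 3/2 > 1, p = c/n^{3/2} = o(1/n) is below the triangle threshold p ~ 1/n. Asymptotically E[X] ~ (c³/6)·n^{3(1−α)} = (6³/6)·n^{-1.5} → 0, so by Markov's inequality G has no triangles w.h.p.

E[X] ≈ 0.159242; in regime p = Θ(1/n^{3/2}) E[X] tends to 0 (below the triangle threshold p ~ 1/n).


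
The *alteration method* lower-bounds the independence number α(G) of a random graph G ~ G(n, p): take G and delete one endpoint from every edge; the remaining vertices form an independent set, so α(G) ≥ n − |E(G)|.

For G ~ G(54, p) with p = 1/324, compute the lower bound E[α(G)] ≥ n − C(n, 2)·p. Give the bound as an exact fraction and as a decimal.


E[|E(G)|] = C(54, 2)·p = 1431 · (1/324) = 53/12.
E[α(G)] ≥ n − E[|E(G)|] = 54 − 53/12 = 595/12.
Numerically: ≈ 49.583.
(This is only a lower bound; the true E[α(G)] may be larger.)

E[α(G)] ≥ 595/12 ≈ 49.583.


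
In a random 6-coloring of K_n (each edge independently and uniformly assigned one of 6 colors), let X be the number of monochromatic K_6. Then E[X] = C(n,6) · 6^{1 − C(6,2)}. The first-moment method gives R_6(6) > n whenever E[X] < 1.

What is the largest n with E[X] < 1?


We need C(n, 6) · 6^{1 − 15} < 1, i.e. C(n, 6) < 6^{15 − 1} = 78364164096.
Check values of n near the boundary:
  n = 197: C(197, 6) = 75176946208; 75176946208 < 78364164096? YES
  n = 198: C(198, 6) = 77526225777; 77526225777 < 78364164096? YES
  n = 199: C(199, 6) = 79936367511; 79936367511 < 78364164096? NO
  n = 200: C(200, 6) = 82408626300; 82408626300 < 78364164096? NO
  n = 201: C(201, 6) = 84944276340; 84944276340 < 78364164096? NO
The largest n with C(n, 6) < 78364164096 is n = 198 (where E[X] = 25842075259/26121388032 ≈ 0.9893071). Hence R_6(6) > 198, i.e. R_6(6) ≥ 199.

Largest n = 198; hence R_6(6) > 198.


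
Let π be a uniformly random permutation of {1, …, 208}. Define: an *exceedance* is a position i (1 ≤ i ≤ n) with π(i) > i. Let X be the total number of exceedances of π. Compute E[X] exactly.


Write X = Σ_{i=1}^{208} X_i, where X_i = 1_{π(i) > i}.
For each fixed i, π(i) is uniform over {1, …, 208} (marginal of a uniform permutation), so P[π(i) > i] = (n − i)/n. Summing: Σ_{i=1}^{208} (n − i)/n = (0 + 1 + … + 207)/208 = 208(208 − 1)/(2·208) = (208 − 1)/2.
Hence E[X] = Σ_{i=1}^{208} (208 − i)/208 = 207/2 ≈ 103.50000.

E[X] = 207/2 = 103.50000.


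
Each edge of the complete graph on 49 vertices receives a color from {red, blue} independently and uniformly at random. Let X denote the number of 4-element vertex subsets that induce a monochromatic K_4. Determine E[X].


Let X = Σ_S X_S over the C(49, 4) = 211876 subsets S of size 4, where X_S = 1 if the K_4 on S is monochromatic.
For a fixed S, the K_4 on S has C(4, 2) = 6 edges. P[all 6 edges red] = (1/2)^6, and likewise for blue, so P[monochromatic] = 2·(1/2)^6 = 2^{1 − 6} = 1/32.
By linearity of expectation: E[X] = C(49, 4) · 2^{1 − 6} = 211876 · 1/32 = 52969/8.
Numerically: E[X] ≈ 6621.1250.

E[X] = C(49,4)·2^(1−C(4,2)) = 52969/8 ≈ 6621.1250.


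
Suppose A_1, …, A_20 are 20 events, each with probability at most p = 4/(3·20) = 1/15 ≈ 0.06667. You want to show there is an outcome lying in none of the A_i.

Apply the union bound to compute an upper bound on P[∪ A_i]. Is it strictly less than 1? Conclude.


Union bound: P[∪_{i=1}^{20} A_i] ≤ Σ_i P[A_i] ≤ 20·p = 20·(1/15) = 4/3.
Numerically: 4/3 ≈ 1.33333.
Is 4/3 < 1? NO.
Since the bound 4/3 is ≥ 1, the union bound is uninformative here; it does NOT by itself certify existence.

20·p = 4/3 ≈ 1.33333; existence NOT certified by the union bound.


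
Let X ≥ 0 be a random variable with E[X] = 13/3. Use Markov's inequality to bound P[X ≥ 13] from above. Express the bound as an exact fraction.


μ = E[X] = 13/3, a = 13.
Markov: P[X ≥ 13] ≤ μ/a = (13/3)/13 = 1/3.
Numerically: ≈ 0.333.
(Since a = 13 > μ = 4.333, the bound 1/3 is < 1 and informative.)

P[X ≥ 13] ≤ 1/3 ≈ 0.333.


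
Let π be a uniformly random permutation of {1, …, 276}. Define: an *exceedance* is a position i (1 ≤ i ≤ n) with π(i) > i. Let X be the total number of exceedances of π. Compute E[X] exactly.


Write X = Σ_{i=1}^{276} X_i, where X_i = 1_{π(i) > i}.
For each fixed i, π(i) is uniform over {1, …, 276} (marginal of a uniform permutation), so P[π(i) > i] = (n − i)/n. Summing: Σ_{i=1}^{276} (n − i)/n = (0 + 1 + … + 275)/276 = 276(276 − 1)/(2·276) = (276 − 1)/2.
Hence E[X] = Σ_{i=1}^{276} (276 − i)/276 = 275/2 ≈ 137.500.

E[X] = 275/2 = 137.500.


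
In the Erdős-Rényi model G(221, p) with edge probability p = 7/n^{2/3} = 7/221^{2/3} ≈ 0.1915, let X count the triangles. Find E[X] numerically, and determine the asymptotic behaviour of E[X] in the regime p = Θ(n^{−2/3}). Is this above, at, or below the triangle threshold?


Number of potential triangles: C(221, 3) = 1774630.
Each occurs with probability p³ ≈ (0.1915)³ ≈ 7.02278823e-03.
By linearity: E[X] = C(221, 3)·p³ ≈ 1774630 · 7.02278823e-03 ≈ 12462.850679.
Since α = 2/3 < 1, p = c/n^{2/3} ≫ 1/n is above the triangle threshold p ~ 1/n. Asymptotically E[X] ~ (c³/6)·n^{3(1−α)} = (7³/6)·n^{1} → ∞; triangles are abundant w.h.p.

E[X] ≈ 12462.850679; in regime p = Θ(1/n^{2/3}) E[X] diverges (above the triangle threshold p ~ 1/n).


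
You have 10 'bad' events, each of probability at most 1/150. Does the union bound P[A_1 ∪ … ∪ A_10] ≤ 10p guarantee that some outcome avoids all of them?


Union bound: P[∪_{i=1}^{10} A_i] ≤ Σ_i P[A_i] ≤ 10·p = 10·(1/150) = 1/15.
Numerically: 1/15 ≈ 0.0666667.
Is 1/15 < 1? YES.
Since P[∪ A_i] ≤ 1/15 < 1, the complement has P[∩ A_i^c] ≥ 1 − 1/15 = 14/15 > 0, so some outcome avoids every A_i.

10·p = 1/15 ≈ 0.0666667; existence CERTIFIED by the union bound.


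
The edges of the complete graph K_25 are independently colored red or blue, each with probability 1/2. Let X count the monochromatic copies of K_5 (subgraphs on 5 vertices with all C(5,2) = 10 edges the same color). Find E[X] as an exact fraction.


Let X = Σ_S X_S over the C(25, 5) = 53130 subsets S of size 5, where X_S = 1 if the K_5 on S is monochromatic.
For a fixed S, the K_5 on S has C(5, 2) = 10 edges. P[all 10 edges red] = (1/2)^10, and likewise for blue, so P[monochromatic] = 2·(1/2)^10 = 2^{1 − 10} = 1/512.
By linearity of expectation: E[X] = C(25, 5) · 2^{1 − 10} = 53130 · 1/512 = 26565/256.
Numerically: E[X] ≈ 103.7695.

E[X] = C(25,5)·2^(1−C(5,2)) = 26565/256 ≈ 103.7695.


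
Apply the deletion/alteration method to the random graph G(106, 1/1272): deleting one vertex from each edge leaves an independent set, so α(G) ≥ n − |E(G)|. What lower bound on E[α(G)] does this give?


E[|E(G)|] = C(106, 2)·p = 5565 · (1/1272) = 35/8.
E[α(G)] ≥ n − E[|E(G)|] = 106 − 35/8 = 813/8.
Numerically: ≈ 101.625000.
(This is only a lower bound; the true E[α(G)] may be larger.)

E[α(G)] ≥ 813/8 ≈ 101.625000.


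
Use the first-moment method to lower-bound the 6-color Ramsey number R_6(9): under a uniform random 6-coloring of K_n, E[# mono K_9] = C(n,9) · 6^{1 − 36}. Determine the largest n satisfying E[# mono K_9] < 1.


We need C(n, 9) · 6^{1 − 36} < 1, i.e. C(n, 9) < 6^{36 − 1} = 1719070799748422591028658176.
Check values of n near the boundary:
  n = 4404: C(4404, 9) = 1703375445537161676647015880; 1703375445537161676647015880 < 1719070799748422591028658176? YES
  n = 4405: C(4405, 9) = 1706862792900636302463627150; 1706862792900636302463627150 < 1719070799748422591028658176? YES
  n = 4406: C(4406, 9) = 1710356485221788389505285700; 1710356485221788389505285700 < 1719070799748422591028658176? YES
  n = 4407: C(4407, 9) = 1713856532599459170657070050; 1713856532599459170657070050 < 1719070799748422591028658176? YES
  n = 4408: C(4408, 9) = 1717362945146264156457459600; 1717362945146264156457459600 < 1719070799748422591028658176? YES
  n = 4409: C(4409, 9) = 1720875732988608787686577131; 1720875732988608787686577131 < 1719070799748422591028658176? NO
  n = 4410: C(4410, 9) = 1724394906266704102180823710; 1724394906266704102180823710 < 1719070799748422591028658176? NO
  n = 4411: C(4411, 9) = 1727920475134582415883601405; 1727920475134582415883601405 < 1719070799748422591028658176? NO
The largest n with C(n, 9) < 1719070799748422591028658176 is n = 4408 (where E[X] = 35778394690547169926197075/35813974994758803979763712 ≈ 0.999007). Hence R_6(9) > 4408, i.e. R_6(9) ≥ 4409.

Largest n = 4408; hence R_6(9) > 4408.


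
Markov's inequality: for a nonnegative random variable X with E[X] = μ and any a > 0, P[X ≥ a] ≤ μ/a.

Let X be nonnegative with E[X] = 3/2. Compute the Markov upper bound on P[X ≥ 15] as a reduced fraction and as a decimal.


μ = E[X] = 3/2, a = 15.
Markov: P[X ≥ 15] ≤ μ/a = (3/2)/15 = 1/10.
Numerically: ≈ 0.100000.
(Since a = 15 > μ = 1.500000, the bound 1/10 is < 1 and informative.)

P[X ≥ 15] ≤ 1/10 ≈ 0.100000.


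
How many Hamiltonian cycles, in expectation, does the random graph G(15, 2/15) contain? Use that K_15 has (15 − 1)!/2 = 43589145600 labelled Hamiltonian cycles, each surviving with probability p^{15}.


K_15 has (15 − 1)!/2 = 43589145600 labelled Hamiltonian cycles.
For each such Hamiltonian cycle H, let X_H = 1 if all 15 edges of H are present in G. Then P[X_H = 1] = p^{15} = (2/15)^{15} = 32768/437893890380859375.
By linearity of expectation: E[X] = Σ_H E[X_H] = 43589145600 · p^{15} = 43589145600 · 32768/437893890380859375 = 235115905024/72081298828125.
Numerically: E[X] ≈ 0.0032618.

E[X] = 43589145600 · (2/15)^{15} = 235115905024/72081298828125 ≈ 0.0032618.


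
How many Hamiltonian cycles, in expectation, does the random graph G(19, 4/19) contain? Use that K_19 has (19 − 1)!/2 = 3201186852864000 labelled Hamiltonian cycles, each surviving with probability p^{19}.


K_19 has (19 − 1)!/2 = 3201186852864000 labelled Hamiltonian cycles.
For each such Hamiltonian cycle H, let X_H = 1 if all 19 edges of H are present in G. Then P[X_H = 1] = p^{19} = (4/19)^{19} = 274877906944/1978419655660313589123979.
By linearity: E[X] = Σ_H E[X_H] = 3201186852864000 · p^{19} = 3201186852864000 · 274877906944/1978419655660313589123979 = 879935541851906811887616000/1978419655660313589123979.
Numerically: E[X] ≈ 445.

E[X] = 3201186852864000 · (4/19)^{19} = 879935541851906811887616000/1978419655660313589123979 ≈ 445.


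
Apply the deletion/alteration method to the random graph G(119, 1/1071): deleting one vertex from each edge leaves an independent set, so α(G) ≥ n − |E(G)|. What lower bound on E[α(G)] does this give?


E[|E(G)|] = C(119, 2)·p = 7021 · (1/1071) = 59/9.
E[α(G)] ≥ n − E[|E(G)|] = 119 − 59/9 = 1012/9.
Numerically: ≈ 112.444444.
(This is only a lower bound; the true E[α(G)] may be larger.)

E[α(G)] ≥ 1012/9 ≈ 112.444444.


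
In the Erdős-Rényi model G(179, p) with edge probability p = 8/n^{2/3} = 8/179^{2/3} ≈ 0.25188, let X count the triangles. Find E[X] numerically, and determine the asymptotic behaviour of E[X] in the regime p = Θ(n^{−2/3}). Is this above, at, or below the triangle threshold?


Number of potential triangles: C(179, 3) = 939929.
Each occurs with probability p³ ≈ (0.25188)³ ≈ 1.5979526e-02.
By linearity: E[X] = C(179, 3)·p³ ≈ 939929 · 1.5979526e-02 ≈ 15019.62011.
Since α = 2/3 < 1, p = c/n^{2/3} ≫ 1/n is above the triangle threshold p ~ 1/n. Asymptotically E[X] ~ (c³/6)·n^{3(1−α)} = (8³/6)·n^{1} → ∞; triangles are abundant w.h.p.

E[X] ≈ 15019.62011; in regime p = Θ(1/n^{2/3}) E[X] diverges (above the triangle threshold p ~ 1/n).


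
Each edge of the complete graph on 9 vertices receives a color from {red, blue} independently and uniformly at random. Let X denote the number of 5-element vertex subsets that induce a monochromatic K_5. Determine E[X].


Let X = Σ_S X_S over the C(9, 5) = 126 subsets S of size 5, where X_S = 1 if the K_5 on S is monochromatic.
For a fixed S, the K_5 on S has C(5, 2) = 10 edges. P[all 10 edges red] = (1/2)^10, and likewise for blue, so P[monochromatic] = 2·(1/2)^10 = 2^{1 − 10} = 1/512.
Summing: E[X] = C(9, 5) · 2^{1 − 10} = 126 · 1/512 = 63/256.
Numerically: E[X] ≈ 0.2461.

E[X] = C(9,5)·2^(1−C(5,2)) = 63/256 ≈ 0.2461.


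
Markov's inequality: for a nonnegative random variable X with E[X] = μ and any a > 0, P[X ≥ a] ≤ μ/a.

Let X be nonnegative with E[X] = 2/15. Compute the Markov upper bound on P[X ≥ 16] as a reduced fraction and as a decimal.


μ = E[X] = 2/15, a = 16.
Markov: P[X ≥ 16] ≤ μ/a = (2/15)/16 = 1/120.
Numerically: ≈ 0.0083.
(Since a = 16 > μ = 0.1333, the bound 1/120 is < 1 and informative.)

P[X ≥ 16] ≤ 1/120 ≈ 0.0083.


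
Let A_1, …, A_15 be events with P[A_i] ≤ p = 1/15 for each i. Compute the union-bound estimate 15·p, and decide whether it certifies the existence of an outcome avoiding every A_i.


Union bound: P[∪_{i=1}^{15} A_i] ≤ Σ_i P[A_i] ≤ 15·p = 15·(1/15) = 1.
Numerically: 1 ≈ 1.0000.
Is 1 < 1? NO.
Since the bound 1 is ≥ 1, the union bound is uninformative here; it does NOT by itself certify existence.

15·p = 1 ≈ 1.0000; existence NOT certified by the union bound.


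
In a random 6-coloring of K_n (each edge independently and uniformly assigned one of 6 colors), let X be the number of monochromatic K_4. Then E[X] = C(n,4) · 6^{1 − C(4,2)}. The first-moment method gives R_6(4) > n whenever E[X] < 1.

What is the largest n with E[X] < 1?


We need C(n, 4) · 6^{1 − 6} < 1, i.e. C(n, 4) < 6^{6 − 1} = 7776.
Check values of n near the boundary:
  n = 18: C(18, 4) = 3060; 3060 < 7776? YES
  n = 19: C(19, 4) = 3876; 3876 < 7776? YES
  n = 20: C(20, 4) = 4845; 4845 < 7776? YES
  n = 21: C(21, 4) = 5985; 5985 < 7776? YES
  n = 22: C(22, 4) = 7315; 7315 < 7776? YES
  n = 23: C(23, 4) = 8855; 8855 < 7776? NO
The largest n with C(n, 4) < 7776 is n = 22 (where E[X] = 7315/7776 ≈ 0.941). Hence R_6(4) > 22, i.e. R_6(4) ≥ 23.

Largest n = 22; hence R_6(4) > 22.


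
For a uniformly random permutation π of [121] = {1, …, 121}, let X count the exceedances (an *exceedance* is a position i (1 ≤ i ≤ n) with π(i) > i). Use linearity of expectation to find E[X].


Write X = Σ_{i=1}^{121} X_i, where X_i = 1_{π(i) > i}.
For each fixed i, π(i) is uniform over {1, …, 121} (marginal of a uniform permutation), so P[π(i) > i] = (n − i)/n. Summing: Σ_{i=1}^{121} (n − i)/n = (0 + 1 + … + 120)/121 = 121(121 − 1)/(2·121) = (121 − 1)/2.
Hence E[X] = Σ_{i=1}^{121} (121 − i)/121 = 60 ≈ 60.00000.

E[X] = 60 = 60.00000.


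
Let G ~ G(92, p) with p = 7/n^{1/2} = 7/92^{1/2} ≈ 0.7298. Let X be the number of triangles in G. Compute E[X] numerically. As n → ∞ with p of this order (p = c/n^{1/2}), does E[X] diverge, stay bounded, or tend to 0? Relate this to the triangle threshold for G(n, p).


Number of potential triangles: C(92, 3) = 125580.
Each occurs with probability p³ ≈ (0.7298)³ ≈ 3.8869807e-01.
By linearity: E[X] = C(92, 3)·p³ ≈ 125580 · 3.8869807e-01 ≈ 48812.70304.
Since α = 1/2 < 1, p = c/n^{1/2} ≫ 1/n is above the triangle threshold p ~ 1/n. Asymptotically E[X] ~ (c³/6)·n^{3(1−α)} = (7³/6)·n^{1.5} → ∞; triangles are abundant w.h.p.

E[X] ≈ 48812.70304; in regime p = Θ(1/n^{1/2}) E[X] diverges (above the triangle threshold p ~ 1/n).


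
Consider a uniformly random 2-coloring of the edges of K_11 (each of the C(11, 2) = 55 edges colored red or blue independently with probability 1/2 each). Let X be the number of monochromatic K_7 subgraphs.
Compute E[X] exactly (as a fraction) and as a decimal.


Let X = Σ_S X_S over the C(11, 7) = 330 subsets S of size 7, where X_S = 1 if the K_7 on S is monochromatic.
For a fixed S, the K_7 on S has C(7, 2) = 21 edges. P[all 21 edges red] = (1/2)^21, and likewise for blue, so P[monochromatic] = 2·(1/2)^21 = 2^{1 − 21} = 1/1048576.
Summing: E[X] = C(11, 7) · 2^{1 − 21} = 330 · 1/1048576 = 165/524288.
Numerically: E[X] ≈ 0.000.

E[X] = C(11,7)·2^(1−C(7,2)) = 165/524288 ≈ 0.000.


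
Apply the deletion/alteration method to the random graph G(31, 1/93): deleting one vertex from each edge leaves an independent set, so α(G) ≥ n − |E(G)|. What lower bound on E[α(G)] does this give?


E[|E(G)|] = C(31, 2)·p = 465 · (1/93) = 5.
E[α(G)] ≥ n − E[|E(G)|] = 31 − 5 = 26.
Numerically: ≈ 26.000000.
(This is only a lower bound; the true E[α(G)] may be larger.)

E[α(G)] ≥ 26 ≈ 26.000000.


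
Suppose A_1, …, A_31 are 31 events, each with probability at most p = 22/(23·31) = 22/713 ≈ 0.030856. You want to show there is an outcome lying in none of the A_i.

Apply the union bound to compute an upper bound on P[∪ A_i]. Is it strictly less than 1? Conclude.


Union bound: P[∪_{i=1}^{31} A_i] ≤ Σ_i P[A_i] ≤ 31·p = 31·(22/713) = 22/23.
Numerically: 22/23 ≈ 0.956522.
Is 22/23 < 1? YES.
Since P[∪ A_i] ≤ 22/23 < 1, the complement has P[∩ A_i^c] ≥ 1 − 22/23 = 1/23 > 0, so some outcome avoids every A_i.

31·p = 22/23 ≈ 0.956522; existence CERTIFIED by the union bound.


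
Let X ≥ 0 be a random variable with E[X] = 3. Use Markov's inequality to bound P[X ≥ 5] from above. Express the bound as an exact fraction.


μ = E[X] = 3, a = 5.
Markov: P[X ≥ 5] ≤ μ/a = (3)/5 = 3/5.
Numerically: ≈ 0.60000.
(Since a = 5 > μ = 3.00000, the bound 3/5 is < 1 and informative.)

P[X ≥ 5] ≤ 3/5 ≈ 0.60000.


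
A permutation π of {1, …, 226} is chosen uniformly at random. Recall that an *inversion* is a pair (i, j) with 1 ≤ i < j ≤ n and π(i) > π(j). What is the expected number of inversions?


Write X = Σ X_I over the C(226, 2) = 25425 pairs i < j, with X_I the indicator of one inversion.
There are 25425 indicators.
For each fixed pair i < j, the values π(i) and π(j) are two distinct elements of {1, …, 226} in uniformly random order; by symmetry P[π(i) > π(j)] = 1/2.
By linearity: E[X] = 25425 · (1/2) = C(226, 2) · (1/2) = 25425/2 = 25425/2 ≈ 12712.500.

E[X] = 25425/2 = 12712.500.


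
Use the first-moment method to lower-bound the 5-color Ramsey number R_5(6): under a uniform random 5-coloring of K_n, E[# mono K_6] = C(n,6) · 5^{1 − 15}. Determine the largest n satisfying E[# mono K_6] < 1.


We need C(n, 6) · 5^{1 − 15} < 1, i.e. C(n, 6) < 5^{15 − 1} = 6103515625.
Check values of n near the boundary:
  n = 128: C(128, 6) = 5423611200; 5423611200 < 6103515625? YES
  n = 129: C(129, 6) = 5688177600; 5688177600 < 6103515625? YES
  n = 130: C(130, 6) = 5963412000; 5963412000 < 6103515625? YES
  n = 131: C(131, 6) = 6249655776; 6249655776 < 6103515625? NO
  n = 132: C(132, 6) = 6547258432; 6547258432 < 6103515625? NO
The largest n with C(n, 6) < 6103515625 is n = 130 (where E[X] = 47707296/48828125 ≈ 0.977). Hence R_5(6) > 130, i.e. R_5(6) ≥ 131.

Largest n = 130; hence R_5(6) > 130.


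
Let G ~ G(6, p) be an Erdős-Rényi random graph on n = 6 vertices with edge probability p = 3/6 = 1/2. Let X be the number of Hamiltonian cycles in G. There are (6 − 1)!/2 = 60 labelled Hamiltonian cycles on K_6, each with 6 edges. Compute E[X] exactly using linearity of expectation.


K_6 has (6 − 1)!/2 = 60 labelled Hamiltonian cycles.
For each such Hamiltonian cycle H, let X_H = 1 if all 6 edges of H are present in G. Then P[X_H = 1] = p^{6} = (1/2)^{6} = 1/64.
Summing the indicators: E[X] = Σ_H E[X_H] = 60 · p^{6} = 60 · 1/64 = 15/16.
Numerically: E[X] ≈ 0.938.

E[X] = 60 · (1/2)^{6} = 15/16 ≈ 0.938.


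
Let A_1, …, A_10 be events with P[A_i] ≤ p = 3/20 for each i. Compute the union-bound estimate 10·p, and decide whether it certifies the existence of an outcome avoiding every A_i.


Union bound: P[∪_{i=1}^{10} A_i] ≤ Σ_i P[A_i] ≤ 10·p = 10·(3/20) = 3/2.
Numerically: 3/2 ≈ 1.500.
Is 3/2 < 1? NO.
Since the bound 3/2 is ≥ 1, the union bound is uninformative here; it does NOT by itself certify existence.

10·p = 3/2 ≈ 1.500; existence NOT certified by the union bound.


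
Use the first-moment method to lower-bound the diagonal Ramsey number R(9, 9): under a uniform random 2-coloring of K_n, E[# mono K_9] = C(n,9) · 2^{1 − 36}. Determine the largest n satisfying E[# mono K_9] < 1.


We need C(n, 9) · 2^{1 − 36} < 1, i.e. C(n, 9) < 2^{36 − 1} = 34359738368.
Check values of n near the boundary:
  n = 60: C(60, 9) = 14783142660; 14783142660 < 34359738368? YES
  n = 61: C(61, 9) = 17341763505; 17341763505 < 34359738368? YES
  n = 62: C(62, 9) = 20286591270; 20286591270 < 34359738368? YES
  n = 63: C(63, 9) = 23667689815; 23667689815 < 34359738368? YES
  n = 64: C(64, 9) = 27540584512; 27540584512 < 34359738368? YES
  n = 65: C(65, 9) = 31966749880; 31966749880 < 34359738368? YES
  n = 66: C(66, 9) = 37014131440; 37014131440 < 34359738368? NO
  n = 67: C(67, 9) = 42757703560; 42757703560 < 34359738368? NO
  n = 68: C(68, 9) = 49280065120; 49280065120 < 34359738368? NO
The largest n with C(n, 9) < 34359738368 is n = 65 (where E[X] = 3995843735/4294967296 ≈ 0.93035). Hence R(9, 9) > 65, i.e. R(9, 9) ≥ 66.

Largest n = 65; hence R(9, 9) > 65.


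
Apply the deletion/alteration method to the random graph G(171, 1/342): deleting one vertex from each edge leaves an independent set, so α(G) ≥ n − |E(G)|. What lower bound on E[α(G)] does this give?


E[|E(G)|] = C(171, 2)·p = 14535 · (1/342) = 85/2.
E[α(G)] ≥ n − E[|E(G)|] = 171 − 85/2 = 257/2.
Numerically: ≈ 128.500.
(This is only a lower bound; the true E[α(G)] may be larger.)

E[α(G)] ≥ 257/2 ≈ 128.500.


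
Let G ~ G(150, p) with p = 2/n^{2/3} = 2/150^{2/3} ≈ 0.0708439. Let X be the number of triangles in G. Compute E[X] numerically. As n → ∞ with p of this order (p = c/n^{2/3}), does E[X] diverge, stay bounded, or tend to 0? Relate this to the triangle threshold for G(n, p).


Number of potential triangles: C(150, 3) = 551300.
Each occurs with probability p³ ≈ (0.0708439)³ ≈ 3.55555556e-04.
By linearity: E[X] = C(150, 3)·p³ ≈ 551300 · 3.55555556e-04 ≈ 196.017778.
Since α = 2/3 < 1, p = c/n^{2/3} ≫ 1/n is above the triangle threshold p ~ 1/n. Asymptotically E[X] ~ (c³/6)·n^{3(1−α)} = (2³/6)·n^{1} → ∞; triangles are abundant w.h.p.

E[X] ≈ 196.017778; in regime p = Θ(1/n^{2/3}) E[X] diverges (above the triangle threshold p ~ 1/n).


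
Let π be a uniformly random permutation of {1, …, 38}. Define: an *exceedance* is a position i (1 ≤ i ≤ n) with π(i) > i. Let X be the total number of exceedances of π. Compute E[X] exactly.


Write X = Σ_{i=1}^{38} X_i, where X_i = 1_{π(i) > i}.
For each fixed i, π(i) is uniform over {1, …, 38} (marginal of a uniform permutation), so P[π(i) > i] = (n − i)/n. Summing: Σ_{i=1}^{38} (n − i)/n = (0 + 1 + … + 37)/38 = 38(38 − 1)/(2·38) = (38 − 1)/2.
Hence E[X] = Σ_{i=1}^{38} (38 − i)/38 = 37/2 ≈ 18.50000.

E[X] = 37/2 = 18.50000.


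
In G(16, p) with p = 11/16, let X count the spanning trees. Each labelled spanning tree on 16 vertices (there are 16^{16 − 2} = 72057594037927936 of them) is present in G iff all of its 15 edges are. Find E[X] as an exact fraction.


K_16 has 16^{16 − 2} = 72057594037927936 labelled spanning trees.
For each such spanning tree H, let X_H = 1 if all 15 edges of H are present in G. Then P[X_H = 1] = p^{15} = (11/16)^{15} = 4177248169415651/1152921504606846976.
By linearity: E[X] = Σ_H E[X_H] = 72057594037927936 · p^{15} = 72057594037927936 · 4177248169415651/1152921504606846976 = 4177248169415651/16.
Numerically: E[X] ≈ 2.61e+14.

E[X] = 72057594037927936 · (11/16)^{15} = 4177248169415651/16 ≈ 2.61e+14.


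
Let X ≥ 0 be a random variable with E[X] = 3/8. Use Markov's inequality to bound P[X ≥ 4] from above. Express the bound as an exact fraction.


μ = E[X] = 3/8, a = 4.
Markov: P[X ≥ 4] ≤ μ/a = (3/8)/4 = 3/32.
Numerically: ≈ 0.094.
(Since a = 4 > μ = 0.375, the bound 3/32 is < 1 and informative.)

P[X ≥ 4] ≤ 3/32 ≈ 0.094.


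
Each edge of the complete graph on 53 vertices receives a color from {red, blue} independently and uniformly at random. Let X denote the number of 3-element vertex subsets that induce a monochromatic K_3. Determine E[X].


Let X = Σ_S X_S over the C(53, 3) = 23426 subsets S of size 3, where X_S = 1 if the K_3 on S is monochromatic.
For a fixed S, the K_3 on S has C(3, 2) = 3 edges. P[all 3 edges red] = (1/2)^3, and likewise for blue, so P[monochromatic] = 2·(1/2)^3 = 2^{1 − 3} = 1/4.
By linearity of expectation: E[X] = C(53, 3) · 2^{1 − 3} = 23426 · 1/4 = 11713/2.
Numerically: E[X] ≈ 5856.5000.

E[X] = C(53,3)·2^(1−C(3,2)) = 11713/2 ≈ 5856.5000.


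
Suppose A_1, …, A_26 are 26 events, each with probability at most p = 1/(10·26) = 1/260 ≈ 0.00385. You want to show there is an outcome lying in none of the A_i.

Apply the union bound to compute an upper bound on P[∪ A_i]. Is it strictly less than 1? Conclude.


Union bound: P[∪_{i=1}^{26} A_i] ≤ Σ_i P[A_i] ≤ 26·p = 26·(1/260) = 1/10.
Numerically: 1/10 ≈ 0.10000.
Is 1/10 < 1? YES.
Since P[∪ A_i] ≤ 1/10 < 1, the complement has P[∩ A_i^c] ≥ 1 − 1/10 = 9/10 > 0, so some outcome avoids every A_i.

26·p = 1/10 ≈ 0.10000; existence CERTIFIED by the union bound.


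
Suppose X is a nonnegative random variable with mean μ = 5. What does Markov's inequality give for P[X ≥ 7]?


μ = E[X] = 5, a = 7.
Markov: P[X ≥ 7] ≤ μ/a = (5)/7 = 5/7.
Numerically: ≈ 0.71429.
(Since a = 7 > μ = 5.00000, the bound 5/7 is < 1 and informative.)

P[X ≥ 7] ≤ 5/7 ≈ 0.71429.


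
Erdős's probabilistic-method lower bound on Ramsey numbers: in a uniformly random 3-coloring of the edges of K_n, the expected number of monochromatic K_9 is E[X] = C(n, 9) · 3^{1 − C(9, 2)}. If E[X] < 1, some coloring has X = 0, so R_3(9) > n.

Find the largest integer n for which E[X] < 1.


We need C(n, 9) · 3^{1 − 36} < 1, i.e. C(n, 9) < 3^{36 − 1} = 50031545098999707.
Check values of n near the boundary:
  n = 296: C(296, 9) = 42513789098994080; 42513789098994080 < 50031545098999707? YES
  n = 297: C(297, 9) = 43842345008337645; 43842345008337645 < 50031545098999707? YES
  n = 298: C(298, 9) = 45207677551849890; 45207677551849890 < 50031545098999707? YES
  n = 299: C(299, 9) = 46610674441390059; 46610674441390059 < 50031545098999707? YES
  n = 300: C(300, 9) = 48052241692154700; 48052241692154700 < 50031545098999707? YES
  n = 301: C(301, 9) = 49533303936090975; 49533303936090975 < 50031545098999707? YES
  n = 302: C(302, 9) = 51054804739588650; 51054804739588650 < 50031545098999707? NO
The largest n with C(n, 9) < 50031545098999707 is n = 301 (where E[X] = 16511101312030325/16677181699666569 ≈ 0.99004). Hence R_3(9) > 301, i.e. R_3(9) ≥ 302.

Largest n = 301; hence R_3(9) > 301.


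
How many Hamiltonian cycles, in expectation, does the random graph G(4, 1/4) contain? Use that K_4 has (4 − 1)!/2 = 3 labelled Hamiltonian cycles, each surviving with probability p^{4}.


K_4 has (4 − 1)!/2 = 3 labelled Hamiltonian cycles.
For each such Hamiltonian cycle H, let X_H = 1 if all 4 edges of H are present in G. Then P[X_H = 1] = p^{4} = (1/4)^{4} = 1/256.
By linearity: E[X] = Σ_H E[X_H] = 3 · p^{4} = 3 · 1/256 = 3/256.
Numerically: E[X] ≈ 0.01172.

E[X] = 3 · (1/4)^{4} = 3/256 ≈ 0.01172.


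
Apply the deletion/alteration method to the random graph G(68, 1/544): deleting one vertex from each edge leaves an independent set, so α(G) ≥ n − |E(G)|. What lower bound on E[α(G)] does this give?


E[|E(G)|] = C(68, 2)·p = 2278 · (1/544) = 67/16.
E[α(G)] ≥ n − E[|E(G)|] = 68 − 67/16 = 1021/16.
Numerically: ≈ 63.8125.
(This is only a lower bound; the true E[α(G)] may be larger.)

E[α(G)] ≥ 1021/16 ≈ 63.8125.


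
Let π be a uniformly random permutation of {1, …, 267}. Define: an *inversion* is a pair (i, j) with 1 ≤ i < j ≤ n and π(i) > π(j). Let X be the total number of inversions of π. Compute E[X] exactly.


Write X = Σ X_I over the C(267, 2) = 35511 pairs i < j, with X_I the indicator of one inversion.
There are 35511 indicators.
For each fixed pair i < j, the values π(i) and π(j) are two distinct elements of {1, …, 267} in uniformly random order; by symmetry P[π(i) > π(j)] = 1/2.
By linearity: E[X] = 35511 · (1/2) = C(267, 2) · (1/2) = 35511/2 = 35511/2 ≈ 17755.500000.

E[X] = 35511/2 = 17755.500000.


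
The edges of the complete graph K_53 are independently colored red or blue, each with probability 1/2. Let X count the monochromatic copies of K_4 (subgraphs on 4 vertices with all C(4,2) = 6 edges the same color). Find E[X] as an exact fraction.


Let X = Σ_S X_S over the C(53, 4) = 292825 subsets S of size 4, where X_S = 1 if the K_4 on S is monochromatic.
For a fixed S, the K_4 on S has C(4, 2) = 6 edges. P[all 6 edges red] = (1/2)^6, and likewise for blue, so P[monochromatic] = 2·(1/2)^6 = 2^{1 − 6} = 1/32.
By linearity: E[X] = C(53, 4) · 2^{1 − 6} = 292825 · 1/32 = 292825/32.
Numerically: E[X] ≈ 9150.781.

E[X] = C(53,4)·2^(1−C(4,2)) = 292825/32 ≈ 9150.781.


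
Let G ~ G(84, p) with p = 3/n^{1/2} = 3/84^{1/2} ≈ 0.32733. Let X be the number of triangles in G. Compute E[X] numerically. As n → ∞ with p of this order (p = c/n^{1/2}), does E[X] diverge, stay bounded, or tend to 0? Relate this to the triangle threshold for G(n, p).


Number of potential triangles: C(84, 3) = 95284.
Each occurs with probability p³ ≈ (0.32733)³ ≈ 3.5070732e-02.
By linearity: E[X] = C(84, 3)·p³ ≈ 95284 · 3.5070732e-02 ≈ 3341.67966.
Since α = 1/2 < 1, p = c/n^{1/2} ≫ 1/n is above the triangle threshold p ~ 1/n. Asymptotically E[X] ~ (c³/6)·n^{3(1−α)} = (3³/6)·n^{1.5} → ∞; triangles are abundant w.h.p.

E[X] ≈ 3341.67966; in regime p = Θ(1/n^{1/2}) E[X] diverges (above the triangle threshold p ~ 1/n).


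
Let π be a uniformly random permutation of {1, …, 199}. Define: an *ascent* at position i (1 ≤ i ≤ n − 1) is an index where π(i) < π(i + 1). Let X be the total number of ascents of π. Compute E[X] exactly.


Write X = Σ X_I over i = 1, …, 198, with X_I the indicator of one ascent.
There are 198 indicators.
For each fixed i, the pair (π(i), π(i+1)) is a uniformly random ordered pair of distinct values from {1, …, 199}; by symmetry P[π(i) < π(i+1)] = 1/2.
By linearity: E[X] = 198 · (1/2) = (199 − 1) · (1/2) = 99 ≈ 99.000000.

E[X] = 99 = 99.000000.


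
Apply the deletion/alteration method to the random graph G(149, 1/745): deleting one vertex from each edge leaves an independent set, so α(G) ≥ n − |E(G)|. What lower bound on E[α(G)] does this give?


E[|E(G)|] = C(149, 2)·p = 11026 · (1/745) = 74/5.
E[α(G)] ≥ n − E[|E(G)|] = 149 − 74/5 = 671/5.
Numerically: ≈ 134.200.
(This is only a lower bound; the true E[α(G)] may be larger.)

E[α(G)] ≥ 671/5 ≈ 134.200.


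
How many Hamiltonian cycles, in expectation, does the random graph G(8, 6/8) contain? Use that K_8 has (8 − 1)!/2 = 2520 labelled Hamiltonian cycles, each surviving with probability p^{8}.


K_8 has (8 − 1)!/2 = 2520 labelled Hamiltonian cycles.
For each such Hamiltonian cycle H, let X_H = 1 if all 8 edges of H are present in G. Then P[X_H = 1] = p^{8} = (3/4)^{8} = 6561/65536.
By linearity: E[X] = Σ_H E[X_H] = 2520 · p^{8} = 2520 · 6561/65536 = 2066715/8192.
Numerically: E[X] ≈ 252.28.

E[X] = 2520 · (3/4)^{8} = 2066715/8192 ≈ 252.28.


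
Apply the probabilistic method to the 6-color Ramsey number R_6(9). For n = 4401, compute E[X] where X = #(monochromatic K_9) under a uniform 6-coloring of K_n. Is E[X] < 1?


E[X] = C(4401, 9) · 6^{1 − 36} = 1692951372410676096134752050 · 6^{−35} = 1692951372410676096134752050/1719070799748422591028658176.
As a reduced fraction: E[X] = 282158562068446016022458675/286511799958070431838109696 ≈ 0.985.
Is E[X] < 1? YES.
Since E[X] < 1, there exists a 6-coloring of K_{4401} with no monochromatic K_9; hence R_6(9) > 4401.

E[X] = 282158562068446016022458675/286511799958070431838109696 ≈ 0.985; E[X] < 1, so R_6(9) > 4401.
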